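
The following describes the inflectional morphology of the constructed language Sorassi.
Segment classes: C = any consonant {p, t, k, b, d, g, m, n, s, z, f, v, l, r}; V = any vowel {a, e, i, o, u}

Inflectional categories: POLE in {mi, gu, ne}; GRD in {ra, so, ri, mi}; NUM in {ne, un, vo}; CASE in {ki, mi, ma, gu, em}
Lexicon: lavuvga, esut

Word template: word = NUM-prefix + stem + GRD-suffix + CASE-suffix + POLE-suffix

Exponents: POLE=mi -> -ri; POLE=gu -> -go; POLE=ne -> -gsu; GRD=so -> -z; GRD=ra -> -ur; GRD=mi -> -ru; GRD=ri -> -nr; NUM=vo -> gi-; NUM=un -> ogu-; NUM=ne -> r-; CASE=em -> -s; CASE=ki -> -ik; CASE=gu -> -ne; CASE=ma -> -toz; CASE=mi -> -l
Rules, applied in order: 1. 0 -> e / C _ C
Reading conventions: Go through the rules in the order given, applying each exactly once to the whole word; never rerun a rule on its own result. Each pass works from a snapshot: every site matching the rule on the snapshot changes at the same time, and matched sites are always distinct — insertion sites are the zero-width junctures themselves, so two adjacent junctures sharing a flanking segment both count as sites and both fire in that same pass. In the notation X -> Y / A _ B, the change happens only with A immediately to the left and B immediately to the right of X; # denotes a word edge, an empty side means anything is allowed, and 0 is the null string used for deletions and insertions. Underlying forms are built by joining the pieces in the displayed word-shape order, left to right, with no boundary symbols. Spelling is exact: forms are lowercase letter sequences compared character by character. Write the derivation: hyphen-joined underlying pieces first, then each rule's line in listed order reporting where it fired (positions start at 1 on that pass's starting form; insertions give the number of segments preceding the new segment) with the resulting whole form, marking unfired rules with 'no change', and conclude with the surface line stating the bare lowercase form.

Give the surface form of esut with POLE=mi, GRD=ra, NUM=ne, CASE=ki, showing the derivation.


underlying: r-esut-ur-ik-ri
1. 0 -> e / C _ C: inserts after position(s) 9: resuturikeri
surface: resuturikeri


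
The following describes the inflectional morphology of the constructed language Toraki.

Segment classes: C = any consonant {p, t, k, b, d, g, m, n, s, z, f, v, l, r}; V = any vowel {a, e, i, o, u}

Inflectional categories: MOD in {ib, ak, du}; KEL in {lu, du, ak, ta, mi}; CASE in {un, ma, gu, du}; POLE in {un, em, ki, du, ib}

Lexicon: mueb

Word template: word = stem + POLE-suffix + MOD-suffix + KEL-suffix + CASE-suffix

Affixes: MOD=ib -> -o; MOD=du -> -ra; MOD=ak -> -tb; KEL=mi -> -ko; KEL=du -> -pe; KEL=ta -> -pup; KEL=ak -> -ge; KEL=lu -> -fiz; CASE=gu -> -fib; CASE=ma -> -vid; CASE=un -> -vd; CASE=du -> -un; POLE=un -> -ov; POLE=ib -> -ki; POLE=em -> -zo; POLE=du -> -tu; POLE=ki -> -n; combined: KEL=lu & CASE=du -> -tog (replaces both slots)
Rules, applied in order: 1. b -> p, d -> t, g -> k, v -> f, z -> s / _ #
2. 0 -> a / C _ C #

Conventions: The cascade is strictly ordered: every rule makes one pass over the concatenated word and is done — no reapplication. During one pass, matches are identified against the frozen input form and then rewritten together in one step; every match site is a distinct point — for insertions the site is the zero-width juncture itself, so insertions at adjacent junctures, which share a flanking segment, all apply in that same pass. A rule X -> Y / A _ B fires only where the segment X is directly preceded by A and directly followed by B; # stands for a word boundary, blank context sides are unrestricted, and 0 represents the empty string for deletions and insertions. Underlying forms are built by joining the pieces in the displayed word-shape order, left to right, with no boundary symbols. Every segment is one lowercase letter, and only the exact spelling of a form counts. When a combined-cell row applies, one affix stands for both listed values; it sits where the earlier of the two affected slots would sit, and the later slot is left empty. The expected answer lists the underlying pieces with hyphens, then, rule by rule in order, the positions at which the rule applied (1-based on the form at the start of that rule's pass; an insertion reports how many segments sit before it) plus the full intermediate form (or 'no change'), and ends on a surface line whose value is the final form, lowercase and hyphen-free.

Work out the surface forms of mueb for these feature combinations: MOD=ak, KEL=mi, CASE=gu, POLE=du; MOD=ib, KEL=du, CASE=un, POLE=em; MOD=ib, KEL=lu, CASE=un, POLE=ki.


cell MOD=ak, KEL=mi, CASE=gu, POLE=du:
underlying: mueb-tu-tb-ko-fib
1. b -> p, d -> t, g -> k, v -> f, z -> s / _ #: fires at position(s) 13: muebtutbkofip
2. 0 -> a / C _ C #: no change
surface: muebtutbkofip

cell MOD=ib, KEL=du, CASE=un, POLE=em:
underlying: mueb-zo-o-pe-vd
1. b -> p, d -> t, g -> k, v -> f, z -> s / _ #: fires at position(s) 11: muebzoopevt
2. 0 -> a / C _ C #: inserts after position(s) 10: muebzoopevat
surface: muebzoopevat

cell MOD=ib, KEL=lu, CASE=un, POLE=ki:
underlying: mueb-n-o-fiz-vd
1. b -> p, d -> t, g -> k, v -> f, z -> s / _ #: fires at position(s) 11: muebnofizvt
2. 0 -> a / C _ C #: inserts after position(s) 10: muebnofizvat
surface: muebnofizvat


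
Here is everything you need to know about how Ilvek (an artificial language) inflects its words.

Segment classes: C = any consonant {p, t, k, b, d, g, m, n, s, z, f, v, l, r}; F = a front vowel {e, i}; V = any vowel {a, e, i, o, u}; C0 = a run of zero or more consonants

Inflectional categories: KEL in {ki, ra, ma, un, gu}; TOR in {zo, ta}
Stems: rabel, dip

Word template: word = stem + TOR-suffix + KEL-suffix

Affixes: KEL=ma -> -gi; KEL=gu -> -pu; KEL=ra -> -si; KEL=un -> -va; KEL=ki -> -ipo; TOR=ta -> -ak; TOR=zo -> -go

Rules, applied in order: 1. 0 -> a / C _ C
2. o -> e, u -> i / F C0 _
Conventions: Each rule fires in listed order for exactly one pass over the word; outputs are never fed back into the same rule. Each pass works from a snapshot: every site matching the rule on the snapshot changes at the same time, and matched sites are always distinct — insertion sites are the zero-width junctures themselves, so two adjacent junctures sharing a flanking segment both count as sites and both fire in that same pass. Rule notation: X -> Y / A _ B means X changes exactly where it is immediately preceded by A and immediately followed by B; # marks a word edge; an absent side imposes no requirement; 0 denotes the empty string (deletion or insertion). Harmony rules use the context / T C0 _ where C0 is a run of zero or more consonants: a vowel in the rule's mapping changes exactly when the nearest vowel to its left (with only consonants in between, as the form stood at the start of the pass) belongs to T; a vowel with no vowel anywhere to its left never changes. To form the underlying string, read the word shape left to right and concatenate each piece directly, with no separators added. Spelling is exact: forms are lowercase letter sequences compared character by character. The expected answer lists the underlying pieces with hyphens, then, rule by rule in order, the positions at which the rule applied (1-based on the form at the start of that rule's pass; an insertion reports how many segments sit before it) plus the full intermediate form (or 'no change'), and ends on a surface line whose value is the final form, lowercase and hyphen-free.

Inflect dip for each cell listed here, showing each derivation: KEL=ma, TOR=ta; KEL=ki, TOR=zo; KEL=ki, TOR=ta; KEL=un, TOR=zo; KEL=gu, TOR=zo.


cell KEL=ma, TOR=ta:
underlying: dip-ak-gi
1. 0 -> a / C _ C: inserts after position(s) 5: dipakagi
2. o -> e, u -> i / F C0 _: no change
surface: dipakagi

cell KEL=ki, TOR=zo:
underlying: dip-go-ipo
1. 0 -> a / C _ C: inserts after position(s) 3: dipagoipo
2. o -> e, u -> i / F C0 _: fires at position(s) 9: dipagoipe
surface: dipagoipe

cell KEL=ki, TOR=ta:
underlying: dip-ak-ipo
1. 0 -> a / C _ C: no change
2. o -> e, u -> i / F C0 _: fires at position(s) 8: dipakipe
surface: dipakipe

cell KEL=un, TOR=zo:
underlying: dip-go-va
1. 0 -> a / C _ C: inserts after position(s) 3: dipagova
2. o -> e, u -> i / F C0 _: no change
surface: dipagova

cell KEL=gu, TOR=zo:
underlying: dip-go-pu
1. 0 -> a / C _ C: inserts after position(s) 3: dipagopu
2. o -> e, u -> i / F C0 _: no change
surface: dipagopu


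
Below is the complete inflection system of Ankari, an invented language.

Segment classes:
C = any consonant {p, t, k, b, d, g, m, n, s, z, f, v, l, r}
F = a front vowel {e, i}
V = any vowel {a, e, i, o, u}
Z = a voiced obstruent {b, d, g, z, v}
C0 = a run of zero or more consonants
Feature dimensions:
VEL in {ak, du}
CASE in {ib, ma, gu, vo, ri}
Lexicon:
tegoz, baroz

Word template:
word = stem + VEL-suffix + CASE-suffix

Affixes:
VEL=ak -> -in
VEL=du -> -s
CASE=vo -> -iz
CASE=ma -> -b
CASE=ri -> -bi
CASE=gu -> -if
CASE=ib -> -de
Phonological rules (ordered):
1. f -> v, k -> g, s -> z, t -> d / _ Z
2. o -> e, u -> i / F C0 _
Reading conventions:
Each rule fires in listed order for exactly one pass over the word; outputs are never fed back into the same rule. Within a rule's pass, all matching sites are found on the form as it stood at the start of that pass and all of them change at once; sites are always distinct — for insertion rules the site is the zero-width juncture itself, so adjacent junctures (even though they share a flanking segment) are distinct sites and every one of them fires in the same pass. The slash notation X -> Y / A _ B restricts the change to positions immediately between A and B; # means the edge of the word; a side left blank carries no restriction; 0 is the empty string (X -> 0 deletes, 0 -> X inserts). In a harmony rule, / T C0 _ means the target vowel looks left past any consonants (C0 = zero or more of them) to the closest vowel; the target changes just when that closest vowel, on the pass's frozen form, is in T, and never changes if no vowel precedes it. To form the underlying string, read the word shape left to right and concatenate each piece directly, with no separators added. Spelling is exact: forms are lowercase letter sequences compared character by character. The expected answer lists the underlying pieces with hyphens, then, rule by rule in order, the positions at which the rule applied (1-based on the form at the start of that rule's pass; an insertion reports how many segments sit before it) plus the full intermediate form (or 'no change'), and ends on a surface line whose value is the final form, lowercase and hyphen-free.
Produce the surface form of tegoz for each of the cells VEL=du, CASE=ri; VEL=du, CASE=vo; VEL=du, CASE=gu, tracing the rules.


cell VEL=du, CASE=ri:
underlying: tegoz-s-bi
1. f -> v, k -> g, s -> z, t -> d / _ Z: fires at position(s) 6: tegozzbi
2. o -> e, u -> i / F C0 _: fires at position(s) 4: tegezzbi
surface: tegezzbi

cell VEL=du, CASE=vo:
underlying: tegoz-s-iz
1. f -> v, k -> g, s -> z, t -> d / _ Z: no change
2. o -> e, u -> i / F C0 _: fires at position(s) 4: tegezsiz
surface: tegezsiz

cell VEL=du, CASE=gu:
underlying: tegoz-s-if
1. f -> v, k -> g, s -> z, t -> d / _ Z: no change
2. o -> e, u -> i / F C0 _: fires at position(s) 4: tegezsif
surface: tegezsif


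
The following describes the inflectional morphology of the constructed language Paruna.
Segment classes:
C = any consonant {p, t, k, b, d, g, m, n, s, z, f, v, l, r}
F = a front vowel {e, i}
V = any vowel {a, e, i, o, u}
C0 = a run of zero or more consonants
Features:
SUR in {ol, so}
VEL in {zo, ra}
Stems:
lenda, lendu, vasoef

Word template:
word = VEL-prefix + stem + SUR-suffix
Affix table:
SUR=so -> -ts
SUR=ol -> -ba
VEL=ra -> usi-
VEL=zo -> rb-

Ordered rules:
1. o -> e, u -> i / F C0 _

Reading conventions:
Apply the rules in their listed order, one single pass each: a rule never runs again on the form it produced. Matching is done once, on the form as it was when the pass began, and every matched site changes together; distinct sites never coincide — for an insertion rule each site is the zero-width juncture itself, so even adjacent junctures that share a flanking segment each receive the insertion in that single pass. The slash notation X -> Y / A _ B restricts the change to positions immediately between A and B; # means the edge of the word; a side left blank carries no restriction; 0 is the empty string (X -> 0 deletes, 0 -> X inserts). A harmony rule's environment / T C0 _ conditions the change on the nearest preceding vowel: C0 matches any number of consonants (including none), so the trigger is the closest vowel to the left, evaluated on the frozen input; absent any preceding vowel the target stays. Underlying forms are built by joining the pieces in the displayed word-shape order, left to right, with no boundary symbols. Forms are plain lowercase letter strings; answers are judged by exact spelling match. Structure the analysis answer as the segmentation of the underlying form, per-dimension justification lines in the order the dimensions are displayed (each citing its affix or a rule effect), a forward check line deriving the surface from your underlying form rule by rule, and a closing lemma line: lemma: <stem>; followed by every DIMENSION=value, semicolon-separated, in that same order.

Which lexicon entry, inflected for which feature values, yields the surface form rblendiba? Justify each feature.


underlying: rb-lendu-ba
SUR=ol - signalled by the affix -ba
VEL=zo - signalled by the affix rb-
check: rblenduba -> rblendiba
lemma: lendu; SUR=ol; VEL=zo


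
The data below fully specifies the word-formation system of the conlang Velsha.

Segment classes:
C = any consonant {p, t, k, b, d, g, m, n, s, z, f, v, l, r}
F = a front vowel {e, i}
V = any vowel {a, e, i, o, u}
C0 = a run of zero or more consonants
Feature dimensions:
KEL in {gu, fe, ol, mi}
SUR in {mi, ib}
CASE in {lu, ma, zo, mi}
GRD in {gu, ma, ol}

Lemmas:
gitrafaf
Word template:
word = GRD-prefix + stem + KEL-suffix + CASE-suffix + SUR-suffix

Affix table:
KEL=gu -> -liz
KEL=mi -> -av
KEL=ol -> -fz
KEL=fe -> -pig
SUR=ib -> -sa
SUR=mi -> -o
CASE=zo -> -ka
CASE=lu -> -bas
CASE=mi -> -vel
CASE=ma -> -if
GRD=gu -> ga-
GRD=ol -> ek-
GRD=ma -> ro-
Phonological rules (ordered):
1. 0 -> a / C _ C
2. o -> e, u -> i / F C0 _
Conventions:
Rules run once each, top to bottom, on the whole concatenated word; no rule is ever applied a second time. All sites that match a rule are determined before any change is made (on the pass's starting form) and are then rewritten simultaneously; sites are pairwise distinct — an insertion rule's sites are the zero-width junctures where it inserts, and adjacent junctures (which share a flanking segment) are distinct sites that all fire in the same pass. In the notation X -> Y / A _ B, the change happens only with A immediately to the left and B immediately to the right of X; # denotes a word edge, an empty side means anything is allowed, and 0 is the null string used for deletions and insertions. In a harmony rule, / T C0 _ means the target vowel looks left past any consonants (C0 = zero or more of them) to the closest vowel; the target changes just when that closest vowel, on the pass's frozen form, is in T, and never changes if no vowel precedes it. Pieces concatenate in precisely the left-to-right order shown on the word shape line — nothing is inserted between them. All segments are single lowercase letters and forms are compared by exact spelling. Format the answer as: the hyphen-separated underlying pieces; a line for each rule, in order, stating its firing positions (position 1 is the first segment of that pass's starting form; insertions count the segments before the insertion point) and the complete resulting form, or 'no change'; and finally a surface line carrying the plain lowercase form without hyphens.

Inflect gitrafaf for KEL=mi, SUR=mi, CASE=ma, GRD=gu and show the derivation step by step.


underlying: ga-gitrafaf-av-if-o
1. 0 -> a / C _ C: inserts after position(s) 5: gagitarafafavifo
2. o -> e, u -> i / F C0 _: fires at position(s) 16: gagitarafafavife
surface: gagitarafafavife


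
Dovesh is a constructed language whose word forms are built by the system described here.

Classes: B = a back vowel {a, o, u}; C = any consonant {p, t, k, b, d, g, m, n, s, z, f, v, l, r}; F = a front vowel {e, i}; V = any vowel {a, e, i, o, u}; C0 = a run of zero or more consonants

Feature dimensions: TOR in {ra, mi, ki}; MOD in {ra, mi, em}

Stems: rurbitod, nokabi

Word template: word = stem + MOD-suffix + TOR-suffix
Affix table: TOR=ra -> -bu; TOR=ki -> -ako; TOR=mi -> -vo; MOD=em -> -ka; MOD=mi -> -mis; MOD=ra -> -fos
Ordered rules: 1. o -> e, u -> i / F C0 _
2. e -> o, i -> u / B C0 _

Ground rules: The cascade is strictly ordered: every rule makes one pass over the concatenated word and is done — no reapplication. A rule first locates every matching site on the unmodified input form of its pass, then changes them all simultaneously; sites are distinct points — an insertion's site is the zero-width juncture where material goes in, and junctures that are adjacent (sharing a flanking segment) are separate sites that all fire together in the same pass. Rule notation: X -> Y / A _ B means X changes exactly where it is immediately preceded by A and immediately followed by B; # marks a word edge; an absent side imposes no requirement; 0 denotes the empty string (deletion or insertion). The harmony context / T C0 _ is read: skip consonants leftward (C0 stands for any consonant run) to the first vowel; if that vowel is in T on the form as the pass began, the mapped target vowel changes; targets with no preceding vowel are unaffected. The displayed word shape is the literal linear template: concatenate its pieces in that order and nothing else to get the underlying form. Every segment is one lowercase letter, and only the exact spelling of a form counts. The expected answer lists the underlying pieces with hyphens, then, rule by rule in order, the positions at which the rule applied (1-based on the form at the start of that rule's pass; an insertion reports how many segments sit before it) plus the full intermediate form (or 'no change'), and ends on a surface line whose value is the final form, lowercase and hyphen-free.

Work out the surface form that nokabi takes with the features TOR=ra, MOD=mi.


underlying: nokabi-mis-bu
1. o -> e, u -> i / F C0 _: fires at position(s) 11: nokabimisbi
2. e -> o, i -> u / B C0 _: fires at position(s) 6: nokabumisbi
surface: nokabumisbi


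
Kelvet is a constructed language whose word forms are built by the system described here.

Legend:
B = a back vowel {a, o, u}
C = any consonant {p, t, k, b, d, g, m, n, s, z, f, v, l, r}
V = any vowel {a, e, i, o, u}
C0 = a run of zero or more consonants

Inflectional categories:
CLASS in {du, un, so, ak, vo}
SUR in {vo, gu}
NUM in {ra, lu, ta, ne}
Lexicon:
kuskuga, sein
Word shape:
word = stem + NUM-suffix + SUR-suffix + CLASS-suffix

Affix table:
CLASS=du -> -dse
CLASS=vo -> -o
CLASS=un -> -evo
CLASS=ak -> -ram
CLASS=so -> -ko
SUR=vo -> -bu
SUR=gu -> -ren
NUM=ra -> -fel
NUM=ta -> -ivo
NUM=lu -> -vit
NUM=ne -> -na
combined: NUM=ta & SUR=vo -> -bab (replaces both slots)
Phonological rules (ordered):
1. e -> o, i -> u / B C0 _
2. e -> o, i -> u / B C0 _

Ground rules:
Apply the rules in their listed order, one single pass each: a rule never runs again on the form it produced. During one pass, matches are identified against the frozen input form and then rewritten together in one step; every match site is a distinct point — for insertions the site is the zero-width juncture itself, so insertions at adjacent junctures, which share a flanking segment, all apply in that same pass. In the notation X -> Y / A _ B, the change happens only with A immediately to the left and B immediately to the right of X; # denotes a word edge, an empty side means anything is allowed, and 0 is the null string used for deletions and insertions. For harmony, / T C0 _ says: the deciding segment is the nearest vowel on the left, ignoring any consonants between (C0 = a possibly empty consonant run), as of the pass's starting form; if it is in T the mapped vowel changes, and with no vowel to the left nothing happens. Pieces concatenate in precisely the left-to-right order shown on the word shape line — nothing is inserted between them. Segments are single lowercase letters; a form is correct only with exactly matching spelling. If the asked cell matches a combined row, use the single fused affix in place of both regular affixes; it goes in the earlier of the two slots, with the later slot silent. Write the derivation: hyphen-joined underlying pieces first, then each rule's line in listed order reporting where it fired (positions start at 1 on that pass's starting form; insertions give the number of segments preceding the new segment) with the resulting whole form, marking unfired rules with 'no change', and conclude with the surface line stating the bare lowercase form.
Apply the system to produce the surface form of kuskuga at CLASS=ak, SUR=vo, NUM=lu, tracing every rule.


underlying: kuskuga-vit-bu-ram
1. e -> o, i -> u / B C0 _: fires at position(s) 9: kuskugavutburam
2. e -> o, i -> u / B C0 _: no change
surface: kuskugavutburam


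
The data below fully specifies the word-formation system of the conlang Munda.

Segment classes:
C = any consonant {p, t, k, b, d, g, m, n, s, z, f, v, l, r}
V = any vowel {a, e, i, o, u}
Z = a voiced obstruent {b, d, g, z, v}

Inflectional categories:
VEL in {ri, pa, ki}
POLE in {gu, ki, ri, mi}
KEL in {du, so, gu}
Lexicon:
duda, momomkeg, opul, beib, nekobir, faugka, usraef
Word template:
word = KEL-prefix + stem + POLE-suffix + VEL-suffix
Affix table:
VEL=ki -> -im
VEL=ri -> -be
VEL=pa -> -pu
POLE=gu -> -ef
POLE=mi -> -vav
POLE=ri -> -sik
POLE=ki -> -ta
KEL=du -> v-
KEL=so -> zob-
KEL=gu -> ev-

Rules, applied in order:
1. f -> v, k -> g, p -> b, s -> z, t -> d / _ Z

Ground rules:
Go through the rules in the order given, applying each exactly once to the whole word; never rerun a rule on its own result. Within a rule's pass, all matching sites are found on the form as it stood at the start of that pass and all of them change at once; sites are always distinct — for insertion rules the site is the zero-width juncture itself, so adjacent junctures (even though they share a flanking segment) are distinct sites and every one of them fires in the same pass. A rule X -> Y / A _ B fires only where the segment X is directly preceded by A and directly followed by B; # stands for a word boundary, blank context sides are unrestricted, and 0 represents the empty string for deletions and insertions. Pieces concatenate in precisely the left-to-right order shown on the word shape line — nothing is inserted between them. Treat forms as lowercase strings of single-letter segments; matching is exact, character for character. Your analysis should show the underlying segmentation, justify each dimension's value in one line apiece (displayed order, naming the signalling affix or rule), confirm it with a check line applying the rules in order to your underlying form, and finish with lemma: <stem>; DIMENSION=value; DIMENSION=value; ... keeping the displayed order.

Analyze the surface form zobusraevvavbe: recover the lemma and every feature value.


underlying: zob-usraef-vav-be
VEL=ri - signalled by the affix -be
POLE=mi - signalled by the affix -vav
KEL=so - signalled by the affix zob-
check: zobusraefvavbe -> zobusraevvavbe
lemma: usraef; VEL=ri; POLE=mi; KEL=so


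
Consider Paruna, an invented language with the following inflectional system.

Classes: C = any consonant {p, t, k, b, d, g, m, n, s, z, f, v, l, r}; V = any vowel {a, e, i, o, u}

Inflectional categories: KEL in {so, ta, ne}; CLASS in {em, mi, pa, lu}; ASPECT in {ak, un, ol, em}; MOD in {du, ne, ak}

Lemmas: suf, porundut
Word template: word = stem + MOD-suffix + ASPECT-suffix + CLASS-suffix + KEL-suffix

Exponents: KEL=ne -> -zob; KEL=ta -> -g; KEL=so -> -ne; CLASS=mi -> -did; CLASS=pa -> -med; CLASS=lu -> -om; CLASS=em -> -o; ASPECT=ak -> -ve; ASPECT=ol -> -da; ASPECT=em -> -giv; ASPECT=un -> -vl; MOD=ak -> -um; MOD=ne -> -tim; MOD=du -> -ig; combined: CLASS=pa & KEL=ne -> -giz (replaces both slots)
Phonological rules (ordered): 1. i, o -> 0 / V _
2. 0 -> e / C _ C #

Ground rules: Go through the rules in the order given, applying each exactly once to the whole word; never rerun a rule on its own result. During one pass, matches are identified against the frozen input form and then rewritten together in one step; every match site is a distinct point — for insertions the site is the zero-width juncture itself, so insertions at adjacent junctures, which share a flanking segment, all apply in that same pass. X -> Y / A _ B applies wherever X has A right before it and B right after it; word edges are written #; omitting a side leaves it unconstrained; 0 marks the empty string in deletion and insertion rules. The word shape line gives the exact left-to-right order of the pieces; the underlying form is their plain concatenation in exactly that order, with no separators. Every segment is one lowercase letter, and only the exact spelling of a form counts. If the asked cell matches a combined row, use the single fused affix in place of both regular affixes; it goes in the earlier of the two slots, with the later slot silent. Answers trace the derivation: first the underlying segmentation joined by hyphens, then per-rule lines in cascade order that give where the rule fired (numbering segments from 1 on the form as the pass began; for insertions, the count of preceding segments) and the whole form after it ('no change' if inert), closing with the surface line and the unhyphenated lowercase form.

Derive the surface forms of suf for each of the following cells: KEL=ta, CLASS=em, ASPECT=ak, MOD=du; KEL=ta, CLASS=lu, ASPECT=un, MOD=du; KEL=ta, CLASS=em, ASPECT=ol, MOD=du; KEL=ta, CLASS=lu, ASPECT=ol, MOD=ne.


cell KEL=ta, CLASS=em, ASPECT=ak, MOD=du:
underlying: suf-ig-ve-o-g
1. i, o -> 0 / V _: fires at position(s) 8: sufigveg
2. 0 -> e / C _ C #: no change
surface: sufigveg

cell KEL=ta, CLASS=lu, ASPECT=un, MOD=du:
underlying: suf-ig-vl-om-g
1. i, o -> 0 / V _: no change
2. 0 -> e / C _ C #: inserts after position(s) 9: sufigvlomeg
surface: sufigvlomeg

cell KEL=ta, CLASS=em, ASPECT=ol, MOD=du:
underlying: suf-ig-da-o-g
1. i, o -> 0 / V _: fires at position(s) 8: sufigdag
2. 0 -> e / C _ C #: no change
surface: sufigdag

cell KEL=ta, CLASS=lu, ASPECT=ol, MOD=ne:
underlying: suf-tim-da-om-g
1. i, o -> 0 / V _: fires at position(s) 9: suftimdamg
2. 0 -> e / C _ C #: inserts after position(s) 9: suftimdameg
surface: suftimdameg


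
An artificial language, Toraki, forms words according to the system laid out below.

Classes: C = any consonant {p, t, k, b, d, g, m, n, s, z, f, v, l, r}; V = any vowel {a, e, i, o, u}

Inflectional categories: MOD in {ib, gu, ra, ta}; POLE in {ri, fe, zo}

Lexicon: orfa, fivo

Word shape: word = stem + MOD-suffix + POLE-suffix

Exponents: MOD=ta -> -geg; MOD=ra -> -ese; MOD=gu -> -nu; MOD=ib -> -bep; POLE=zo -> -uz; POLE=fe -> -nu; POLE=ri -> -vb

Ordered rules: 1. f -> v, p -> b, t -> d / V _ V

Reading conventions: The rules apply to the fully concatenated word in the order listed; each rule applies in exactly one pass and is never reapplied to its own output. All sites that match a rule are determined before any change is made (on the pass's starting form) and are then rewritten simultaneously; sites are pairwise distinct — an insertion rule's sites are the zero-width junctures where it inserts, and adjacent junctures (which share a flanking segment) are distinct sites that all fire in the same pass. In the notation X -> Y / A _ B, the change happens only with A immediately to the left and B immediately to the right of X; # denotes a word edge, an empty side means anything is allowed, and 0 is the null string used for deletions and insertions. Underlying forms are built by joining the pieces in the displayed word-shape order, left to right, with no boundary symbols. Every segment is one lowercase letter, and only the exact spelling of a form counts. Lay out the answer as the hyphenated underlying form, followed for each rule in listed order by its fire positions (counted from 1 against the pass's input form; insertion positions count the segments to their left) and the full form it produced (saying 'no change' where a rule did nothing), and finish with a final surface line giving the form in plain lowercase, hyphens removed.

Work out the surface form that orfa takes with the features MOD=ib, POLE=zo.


underlying: orfa-bep-uz
1. f -> v, p -> b, t -> d / V _ V: fires at position(s) 7: orfabebuz
surface: orfabebuz


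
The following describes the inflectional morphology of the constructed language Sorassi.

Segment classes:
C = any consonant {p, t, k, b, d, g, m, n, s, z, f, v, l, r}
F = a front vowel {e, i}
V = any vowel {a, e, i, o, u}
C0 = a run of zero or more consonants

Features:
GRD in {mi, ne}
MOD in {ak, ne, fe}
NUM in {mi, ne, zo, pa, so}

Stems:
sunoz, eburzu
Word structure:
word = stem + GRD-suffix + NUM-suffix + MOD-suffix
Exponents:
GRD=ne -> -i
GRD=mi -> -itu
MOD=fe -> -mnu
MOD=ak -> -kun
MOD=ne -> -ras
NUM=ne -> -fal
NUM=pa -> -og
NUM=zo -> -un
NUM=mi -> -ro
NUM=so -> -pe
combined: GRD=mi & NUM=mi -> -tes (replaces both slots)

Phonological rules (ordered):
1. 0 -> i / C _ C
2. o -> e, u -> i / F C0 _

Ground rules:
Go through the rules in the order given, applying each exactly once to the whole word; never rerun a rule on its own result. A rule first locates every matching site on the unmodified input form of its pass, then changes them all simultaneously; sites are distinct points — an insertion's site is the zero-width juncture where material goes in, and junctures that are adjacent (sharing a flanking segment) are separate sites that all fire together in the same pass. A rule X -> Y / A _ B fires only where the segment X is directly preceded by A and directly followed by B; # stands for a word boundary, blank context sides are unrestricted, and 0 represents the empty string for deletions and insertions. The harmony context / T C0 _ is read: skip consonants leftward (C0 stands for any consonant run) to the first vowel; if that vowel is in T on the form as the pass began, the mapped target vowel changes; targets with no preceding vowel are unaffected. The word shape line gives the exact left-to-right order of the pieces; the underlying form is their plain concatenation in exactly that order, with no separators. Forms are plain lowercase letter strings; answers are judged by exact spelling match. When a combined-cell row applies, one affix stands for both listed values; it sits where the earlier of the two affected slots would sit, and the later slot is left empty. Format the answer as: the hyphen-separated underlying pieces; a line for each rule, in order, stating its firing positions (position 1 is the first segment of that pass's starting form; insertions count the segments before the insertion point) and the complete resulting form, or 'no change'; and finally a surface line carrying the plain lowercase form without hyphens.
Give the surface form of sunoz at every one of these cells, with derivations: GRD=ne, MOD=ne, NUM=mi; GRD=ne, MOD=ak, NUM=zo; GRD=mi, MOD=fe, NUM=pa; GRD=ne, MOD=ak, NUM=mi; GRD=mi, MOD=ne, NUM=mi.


cell GRD=ne, MOD=ne, NUM=mi:
underlying: sunoz-i-ro-ras
1. 0 -> i / C _ C: no change
2. o -> e, u -> i / F C0 _: fires at position(s) 8: sunozireras
surface: sunozireras

cell GRD=ne, MOD=ak, NUM=zo:
underlying: sunoz-i-un-kun
1. 0 -> i / C _ C: inserts after position(s) 8: sunoziunikun
2. o -> e, u -> i / F C0 _: fires at position(s) 7, 11: sunoziinikin
surface: sunoziinikin

cell GRD=mi, MOD=fe, NUM=pa:
underlying: sunoz-itu-og-mnu
1. 0 -> i / C _ C: inserts after position(s) 10, 11: sunozituogiminu
2. o -> e, u -> i / F C0 _: fires at position(s) 8, 15: sunozitiogimini
surface: sunozitiogimini

cell GRD=ne, MOD=ak, NUM=mi:
underlying: sunoz-i-ro-kun
1. 0 -> i / C _ C: no change
2. o -> e, u -> i / F C0 _: fires at position(s) 8: sunozirekun
surface: sunozirekun

cell GRD=mi, MOD=ne, NUM=mi:
underlying: sunoz-tes-ras
1. 0 -> i / C _ C: inserts after position(s) 5, 8: sunozitesiras
2. o -> e, u -> i / F C0 _: no change
surface: sunozitesiras


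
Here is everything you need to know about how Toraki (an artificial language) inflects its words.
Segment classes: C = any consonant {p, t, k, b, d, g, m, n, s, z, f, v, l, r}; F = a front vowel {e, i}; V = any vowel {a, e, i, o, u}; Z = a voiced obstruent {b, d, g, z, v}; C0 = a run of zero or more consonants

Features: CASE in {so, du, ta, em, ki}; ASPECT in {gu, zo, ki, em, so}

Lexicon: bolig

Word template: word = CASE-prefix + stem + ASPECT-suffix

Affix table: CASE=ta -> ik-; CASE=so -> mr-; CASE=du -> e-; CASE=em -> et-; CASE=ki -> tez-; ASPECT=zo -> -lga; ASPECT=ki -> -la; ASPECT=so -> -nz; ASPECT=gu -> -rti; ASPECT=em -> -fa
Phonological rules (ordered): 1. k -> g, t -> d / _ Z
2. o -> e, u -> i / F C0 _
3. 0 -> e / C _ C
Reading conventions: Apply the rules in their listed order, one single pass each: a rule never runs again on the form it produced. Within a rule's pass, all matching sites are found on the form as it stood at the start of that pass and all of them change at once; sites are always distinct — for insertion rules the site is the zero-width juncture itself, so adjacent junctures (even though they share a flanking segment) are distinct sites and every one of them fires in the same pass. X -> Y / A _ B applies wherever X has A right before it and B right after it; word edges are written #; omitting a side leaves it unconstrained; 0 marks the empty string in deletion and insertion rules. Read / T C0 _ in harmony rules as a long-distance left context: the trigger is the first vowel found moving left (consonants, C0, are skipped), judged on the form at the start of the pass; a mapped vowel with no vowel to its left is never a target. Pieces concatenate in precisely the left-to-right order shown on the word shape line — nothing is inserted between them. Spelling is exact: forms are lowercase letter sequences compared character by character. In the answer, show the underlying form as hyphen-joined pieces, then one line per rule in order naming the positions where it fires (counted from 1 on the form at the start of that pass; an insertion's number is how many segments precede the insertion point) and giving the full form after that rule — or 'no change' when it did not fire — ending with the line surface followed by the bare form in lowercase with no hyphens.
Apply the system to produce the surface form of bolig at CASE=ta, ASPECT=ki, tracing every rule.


underlying: ik-bolig-la
1. k -> g, t -> d / _ Z: fires at position(s) 2: igboligla
2. o -> e, u -> i / F C0 _: fires at position(s) 4: igbeligla
3. 0 -> e / C _ C: inserts after position(s) 2, 7: igebeligela
surface: igebeligela


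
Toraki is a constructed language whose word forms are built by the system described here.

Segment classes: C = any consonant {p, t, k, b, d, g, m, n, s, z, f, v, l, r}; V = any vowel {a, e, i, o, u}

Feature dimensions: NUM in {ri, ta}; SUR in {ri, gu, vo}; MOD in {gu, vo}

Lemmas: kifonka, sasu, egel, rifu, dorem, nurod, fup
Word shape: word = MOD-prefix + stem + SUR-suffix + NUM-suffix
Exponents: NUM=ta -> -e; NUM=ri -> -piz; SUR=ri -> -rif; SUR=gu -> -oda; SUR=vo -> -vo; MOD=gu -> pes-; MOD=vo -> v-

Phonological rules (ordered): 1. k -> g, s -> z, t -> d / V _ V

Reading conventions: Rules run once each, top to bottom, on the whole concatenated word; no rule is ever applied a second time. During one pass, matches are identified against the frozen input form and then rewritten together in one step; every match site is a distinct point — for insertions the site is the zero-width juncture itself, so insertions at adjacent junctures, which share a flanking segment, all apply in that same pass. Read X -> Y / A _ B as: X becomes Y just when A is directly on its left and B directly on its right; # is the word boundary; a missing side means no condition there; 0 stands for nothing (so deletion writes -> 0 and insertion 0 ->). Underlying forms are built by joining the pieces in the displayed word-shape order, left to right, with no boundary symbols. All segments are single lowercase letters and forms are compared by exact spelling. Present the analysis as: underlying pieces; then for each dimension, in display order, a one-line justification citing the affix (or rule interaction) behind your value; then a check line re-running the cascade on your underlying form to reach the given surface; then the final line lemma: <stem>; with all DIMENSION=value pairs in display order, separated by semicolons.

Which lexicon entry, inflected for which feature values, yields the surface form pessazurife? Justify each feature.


underlying: pes-sasu-rif-e
NUM=ta - signalled by the affix -e
SUR=ri - signalled by the affix -rif
MOD=gu - signalled by the affix pes-
check: pessasurife -> pessazurife
lemma: sasu; NUM=ta; SUR=ri; MOD=gu


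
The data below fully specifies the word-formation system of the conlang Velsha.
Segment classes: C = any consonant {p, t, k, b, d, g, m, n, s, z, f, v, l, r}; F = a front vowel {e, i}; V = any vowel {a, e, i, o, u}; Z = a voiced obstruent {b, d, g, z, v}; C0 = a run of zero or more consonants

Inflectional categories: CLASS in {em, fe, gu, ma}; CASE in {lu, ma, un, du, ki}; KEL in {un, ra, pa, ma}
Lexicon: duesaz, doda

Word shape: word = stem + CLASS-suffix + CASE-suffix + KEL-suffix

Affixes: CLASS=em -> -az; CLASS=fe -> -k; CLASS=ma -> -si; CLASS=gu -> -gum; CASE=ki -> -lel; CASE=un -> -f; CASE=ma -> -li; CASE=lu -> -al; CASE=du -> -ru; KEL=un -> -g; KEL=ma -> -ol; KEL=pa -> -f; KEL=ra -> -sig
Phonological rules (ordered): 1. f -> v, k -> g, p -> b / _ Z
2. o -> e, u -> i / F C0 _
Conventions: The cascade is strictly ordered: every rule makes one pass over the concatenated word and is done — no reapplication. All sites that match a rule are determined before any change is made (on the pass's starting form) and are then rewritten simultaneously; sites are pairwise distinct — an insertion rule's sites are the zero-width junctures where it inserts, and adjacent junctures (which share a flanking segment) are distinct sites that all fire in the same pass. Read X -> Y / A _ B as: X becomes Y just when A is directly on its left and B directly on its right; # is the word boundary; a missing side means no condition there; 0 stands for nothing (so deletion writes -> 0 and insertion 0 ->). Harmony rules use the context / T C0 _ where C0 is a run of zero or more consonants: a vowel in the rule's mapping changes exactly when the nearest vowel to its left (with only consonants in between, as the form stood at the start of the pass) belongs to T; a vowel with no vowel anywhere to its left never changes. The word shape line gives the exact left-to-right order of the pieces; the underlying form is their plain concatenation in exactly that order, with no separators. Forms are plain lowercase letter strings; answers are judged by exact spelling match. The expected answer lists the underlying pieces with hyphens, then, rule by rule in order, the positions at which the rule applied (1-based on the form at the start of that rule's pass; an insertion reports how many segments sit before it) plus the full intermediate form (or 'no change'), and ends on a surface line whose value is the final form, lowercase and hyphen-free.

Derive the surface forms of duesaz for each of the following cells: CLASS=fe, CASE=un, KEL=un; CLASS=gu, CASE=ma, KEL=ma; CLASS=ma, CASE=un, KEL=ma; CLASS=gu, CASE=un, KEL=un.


cell CLASS=fe, CASE=un, KEL=un:
underlying: duesaz-k-f-g
1. f -> v, k -> g, p -> b / _ Z: fires at position(s) 8: duesazkvg
2. o -> e, u -> i / F C0 _: no change
surface: duesazkvg

cell CLASS=gu, CASE=ma, KEL=ma:
underlying: duesaz-gum-li-ol
1. f -> v, k -> g, p -> b / _ Z: no change
2. o -> e, u -> i / F C0 _: fires at position(s) 12: duesazgumliel
surface: duesazgumliel

cell CLASS=ma, CASE=un, KEL=ma:
underlying: duesaz-si-f-ol
1. f -> v, k -> g, p -> b / _ Z: no change
2. o -> e, u -> i / F C0 _: fires at position(s) 10: duesazsifel
surface: duesazsifel

cell CLASS=gu, CASE=un, KEL=un:
underlying: duesaz-gum-f-g
1. f -> v, k -> g, p -> b / _ Z: fires at position(s) 10: duesazgumvg
2. o -> e, u -> i / F C0 _: no change
surface: duesazgumvg
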